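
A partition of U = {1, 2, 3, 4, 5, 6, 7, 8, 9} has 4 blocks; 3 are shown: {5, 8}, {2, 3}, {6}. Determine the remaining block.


U = {1, 2, 3, 4, 5, 6, 7, 8, 9}
Shown blocks: {5, 8}, {2, 3}, {6}
A partition's blocks are pairwise disjoint and cover U, so the missing block = U \ (union of shown blocks).
Union of shown blocks: {2, 3, 5, 6, 8}
Missing block = U \ (union) = {1, 4, 7, 9}

{1, 4, 7, 9}


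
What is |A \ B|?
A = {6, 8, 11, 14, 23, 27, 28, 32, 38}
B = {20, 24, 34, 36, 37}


Set A = {6, 8, 11, 14, 23, 27, 28, 32, 38}
Set B = {20, 24, 34, 36, 37}
A \ B = {6, 8, 11, 14, 23, 27, 28, 32, 38}
|A \ B| = 9

9


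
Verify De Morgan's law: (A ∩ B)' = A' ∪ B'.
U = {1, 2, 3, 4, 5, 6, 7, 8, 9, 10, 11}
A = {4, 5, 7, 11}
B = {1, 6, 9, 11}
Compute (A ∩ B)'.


U = {1, 2, 3, 4, 5, 6, 7, 8, 9, 10, 11}
A = {4, 5, 7, 11}, B = {1, 6, 9, 11}
A ∩ B = {11}
(A ∩ B)' = U \ (A ∩ B) = {1, 2, 3, 4, 5, 6, 7, 8, 9, 10}
Verification via A' ∪ B': A' = {1, 2, 3, 6, 8, 9, 10}, B' = {2, 3, 4, 5, 7, 8, 10}
A' ∪ B' = {1, 2, 3, 4, 5, 6, 7, 8, 9, 10} ✓

{1, 2, 3, 4, 5, 6, 7, 8, 9, 10}


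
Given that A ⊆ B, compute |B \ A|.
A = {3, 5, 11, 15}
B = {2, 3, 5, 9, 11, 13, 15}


Set A = {3, 5, 11, 15}, |A| = 4
Set B = {2, 3, 5, 9, 11, 13, 15}, |B| = 7
Since A ⊆ B: B \ A = {2, 9, 13}
|B| - |A| = 7 - 4 = 3

3


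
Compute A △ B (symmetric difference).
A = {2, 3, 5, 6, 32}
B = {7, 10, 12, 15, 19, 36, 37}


Set A = {2, 3, 5, 6, 32}
Set B = {7, 10, 12, 15, 19, 36, 37}
A △ B = (A \ B) ∪ (B \ A)
Elements in A but not B: {2, 3, 5, 6, 32}
Elements in B but not A: {7, 10, 12, 15, 19, 36, 37}
A △ B = {2, 3, 5, 6, 7, 10, 12, 15, 19, 32, 36, 37}

{2, 3, 5, 6, 7, 10, 12, 15, 19, 32, 36, 37}


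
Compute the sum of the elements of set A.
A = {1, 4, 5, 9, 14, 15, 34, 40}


Set A = {1, 4, 5, 9, 14, 15, 34, 40}
Sum = 1 + 4 + 5 + 9 + 14 + 15 + 34 + 40 = 122

122


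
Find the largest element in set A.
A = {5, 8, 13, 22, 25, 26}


Set A = {5, 8, 13, 22, 25, 26}
Elements in ascending order: 5, 8, 13, 22, 25, 26
The largest element is 26.

26


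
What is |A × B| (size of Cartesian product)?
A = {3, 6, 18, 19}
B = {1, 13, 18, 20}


Set A = {3, 6, 18, 19} has 4 elements.
Set B = {1, 13, 18, 20} has 4 elements.
|A × B| = |A| × |B| = 4 × 4 = 16

16


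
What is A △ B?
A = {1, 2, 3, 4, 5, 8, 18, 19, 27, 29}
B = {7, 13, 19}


Set A = {1, 2, 3, 4, 5, 8, 18, 19, 27, 29}
Set B = {7, 13, 19}
A △ B = (A \ B) ∪ (B \ A)
Elements in A but not B: {1, 2, 3, 4, 5, 8, 18, 27, 29}
Elements in B but not A: {7, 13}
A △ B = {1, 2, 3, 4, 5, 7, 8, 13, 18, 27, 29}

{1, 2, 3, 4, 5, 7, 8, 13, 18, 27, 29}


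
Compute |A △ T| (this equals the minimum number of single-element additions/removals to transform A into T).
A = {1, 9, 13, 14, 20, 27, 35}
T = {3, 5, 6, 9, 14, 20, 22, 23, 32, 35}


Set A = {1, 9, 13, 14, 20, 27, 35}
Set T = {3, 5, 6, 9, 14, 20, 22, 23, 32, 35}
Elements to remove from A (in A, not in T): {1, 13, 27} → 3 removals
Elements to add to A (in T, not in A): {3, 5, 6, 22, 23, 32} → 6 additions
Total edits = 3 + 6 = 9

9


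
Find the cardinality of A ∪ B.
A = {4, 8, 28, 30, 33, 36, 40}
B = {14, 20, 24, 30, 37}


Set A = {4, 8, 28, 30, 33, 36, 40}, |A| = 7
Set B = {14, 20, 24, 30, 37}, |B| = 5
A ∩ B = {30}, |A ∩ B| = 1
|A ∪ B| = |A| + |B| - |A ∩ B| = 7 + 5 - 1 = 11

11


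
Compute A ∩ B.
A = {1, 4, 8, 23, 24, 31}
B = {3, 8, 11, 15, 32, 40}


Set A = {1, 4, 8, 23, 24, 31}
Set B = {3, 8, 11, 15, 32, 40}
A ∩ B includes only elements in both sets.
Check each element of A against B:
1 ✗, 4 ✗, 8 ✓, 23 ✗, 24 ✗, 31 ✗
A ∩ B = {8}

{8}


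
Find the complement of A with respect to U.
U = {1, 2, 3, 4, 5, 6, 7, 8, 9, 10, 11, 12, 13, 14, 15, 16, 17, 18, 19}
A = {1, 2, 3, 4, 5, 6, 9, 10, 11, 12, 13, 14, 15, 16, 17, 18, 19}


Universal set U = {1, 2, 3, 4, 5, 6, 7, 8, 9, 10, 11, 12, 13, 14, 15, 16, 17, 18, 19}
Set A = {1, 2, 3, 4, 5, 6, 9, 10, 11, 12, 13, 14, 15, 16, 17, 18, 19}
A' = U \ A = elements in U but not in A
Checking each element of U:
1 (in A, exclude), 2 (in A, exclude), 3 (in A, exclude), 4 (in A, exclude), 5 (in A, exclude), 6 (in A, exclude), 7 (not in A, include), 8 (not in A, include), 9 (in A, exclude), 10 (in A, exclude), 11 (in A, exclude), 12 (in A, exclude), 13 (in A, exclude), 14 (in A, exclude), 15 (in A, exclude), 16 (in A, exclude), 17 (in A, exclude), 18 (in A, exclude), 19 (in A, exclude)
A' = {7, 8}

{7, 8}


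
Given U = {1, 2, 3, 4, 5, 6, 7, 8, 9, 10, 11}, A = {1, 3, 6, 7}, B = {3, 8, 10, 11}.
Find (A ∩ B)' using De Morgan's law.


U = {1, 2, 3, 4, 5, 6, 7, 8, 9, 10, 11}
A = {1, 3, 6, 7}, B = {3, 8, 10, 11}
A ∩ B = {3}
(A ∩ B)' = U \ (A ∩ B) = {1, 2, 4, 5, 6, 7, 8, 9, 10, 11}
Verification via A' ∪ B': A' = {2, 4, 5, 8, 9, 10, 11}, B' = {1, 2, 4, 5, 6, 7, 9}
A' ∪ B' = {1, 2, 4, 5, 6, 7, 8, 9, 10, 11} ✓

{1, 2, 4, 5, 6, 7, 8, 9, 10, 11}


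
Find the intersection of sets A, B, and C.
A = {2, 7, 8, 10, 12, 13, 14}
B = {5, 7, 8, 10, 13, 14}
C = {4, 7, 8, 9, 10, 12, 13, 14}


Set A = {2, 7, 8, 10, 12, 13, 14}
Set B = {5, 7, 8, 10, 13, 14}
Set C = {4, 7, 8, 9, 10, 12, 13, 14}
First, A ∩ B = {7, 8, 10, 13, 14}
Then, (A ∩ B) ∩ C = {7, 8, 10, 13, 14}

{7, 8, 10, 13, 14}


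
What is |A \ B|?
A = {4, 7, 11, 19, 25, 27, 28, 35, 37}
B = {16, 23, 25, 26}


Set A = {4, 7, 11, 19, 25, 27, 28, 35, 37}
Set B = {16, 23, 25, 26}
A \ B = {4, 7, 11, 19, 27, 28, 35, 37}
|A \ B| = 8

8


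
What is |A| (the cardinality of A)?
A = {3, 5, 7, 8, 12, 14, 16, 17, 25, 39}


Set A = {3, 5, 7, 8, 12, 14, 16, 17, 25, 39}
Listing elements: 3, 5, 7, 8, 12, 14, 16, 17, 25, 39
Counting: 10 elements
|A| = 10

10


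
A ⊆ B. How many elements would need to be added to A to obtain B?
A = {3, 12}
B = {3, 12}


Set A = {3, 12}, |A| = 2
Set B = {3, 12}, |B| = 2
Since A ⊆ B: B \ A = {}
|B| - |A| = 2 - 2 = 0

0


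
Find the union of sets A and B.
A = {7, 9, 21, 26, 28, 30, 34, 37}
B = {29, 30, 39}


Set A = {7, 9, 21, 26, 28, 30, 34, 37}
Set B = {29, 30, 39}
A ∪ B includes all elements in either set.
Elements from A: {7, 9, 21, 26, 28, 30, 34, 37}
Elements from B not already included: {29, 39}
A ∪ B = {7, 9, 21, 26, 28, 29, 30, 34, 37, 39}

{7, 9, 21, 26, 28, 29, 30, 34, 37, 39}


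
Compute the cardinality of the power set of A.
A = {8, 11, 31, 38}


Set A = {8, 11, 31, 38}
|A| = 4
The power set P(A) contains all subsets of A.
|P(A)| = 2^|A| = 2^4 = 16

16


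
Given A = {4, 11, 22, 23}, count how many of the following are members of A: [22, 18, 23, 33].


Set A = {4, 11, 22, 23}
Candidates: [22, 18, 23, 33]
Check each candidate:
22 ∈ A, 18 ∉ A, 23 ∈ A, 33 ∉ A
Count of candidates in A: 2

2


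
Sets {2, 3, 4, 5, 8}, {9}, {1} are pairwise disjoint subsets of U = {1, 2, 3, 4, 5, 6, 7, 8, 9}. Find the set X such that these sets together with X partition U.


U = {1, 2, 3, 4, 5, 6, 7, 8, 9}
Shown blocks: {2, 3, 4, 5, 8}, {9}, {1}
A partition's blocks are pairwise disjoint and cover U, so the missing block = U \ (union of shown blocks).
Union of shown blocks: {1, 2, 3, 4, 5, 8, 9}
Missing block = U \ (union) = {6, 7}

{6, 7}


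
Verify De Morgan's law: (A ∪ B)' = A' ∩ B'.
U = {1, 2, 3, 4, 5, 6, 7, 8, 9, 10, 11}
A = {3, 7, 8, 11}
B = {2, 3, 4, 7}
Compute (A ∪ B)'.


U = {1, 2, 3, 4, 5, 6, 7, 8, 9, 10, 11}
A = {3, 7, 8, 11}, B = {2, 3, 4, 7}
A ∪ B = {2, 3, 4, 7, 8, 11}
(A ∪ B)' = U \ (A ∪ B) = {1, 5, 6, 9, 10}
Verification via A' ∩ B': A' = {1, 2, 4, 5, 6, 9, 10}, B' = {1, 5, 6, 8, 9, 10, 11}
A' ∩ B' = {1, 5, 6, 9, 10} ✓

{1, 5, 6, 9, 10}


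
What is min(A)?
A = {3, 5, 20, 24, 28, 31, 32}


Set A = {3, 5, 20, 24, 28, 31, 32}
Elements in ascending order: 3, 5, 20, 24, 28, 31, 32
The smallest element is 3.

3


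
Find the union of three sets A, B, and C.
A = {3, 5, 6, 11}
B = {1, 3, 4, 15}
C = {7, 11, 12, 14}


Set A = {3, 5, 6, 11}
Set B = {1, 3, 4, 15}
Set C = {7, 11, 12, 14}
First, A ∪ B = {1, 3, 4, 5, 6, 11, 15}
Then, (A ∪ B) ∪ C = {1, 3, 4, 5, 6, 7, 11, 12, 14, 15}

{1, 3, 4, 5, 6, 7, 11, 12, 14, 15}


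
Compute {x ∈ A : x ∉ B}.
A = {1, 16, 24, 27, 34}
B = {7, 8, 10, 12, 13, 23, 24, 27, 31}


Set A = {1, 16, 24, 27, 34}
Set B = {7, 8, 10, 12, 13, 23, 24, 27, 31}
Check each element of A against B:
1 ∉ B (include), 16 ∉ B (include), 24 ∈ B, 27 ∈ B, 34 ∉ B (include)
Elements of A not in B: {1, 16, 34}

{1, 16, 34}


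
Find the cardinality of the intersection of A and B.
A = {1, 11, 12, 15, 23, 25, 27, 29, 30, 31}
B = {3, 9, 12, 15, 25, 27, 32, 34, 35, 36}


Set A = {1, 11, 12, 15, 23, 25, 27, 29, 30, 31}
Set B = {3, 9, 12, 15, 25, 27, 32, 34, 35, 36}
A ∩ B = {12, 15, 25, 27}
|A ∩ B| = 4

4


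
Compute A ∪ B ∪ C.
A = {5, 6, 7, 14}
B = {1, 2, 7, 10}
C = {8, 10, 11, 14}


Set A = {5, 6, 7, 14}
Set B = {1, 2, 7, 10}
Set C = {8, 10, 11, 14}
First, A ∪ B = {1, 2, 5, 6, 7, 10, 14}
Then, (A ∪ B) ∪ C = {1, 2, 5, 6, 7, 8, 10, 11, 14}

{1, 2, 5, 6, 7, 8, 10, 11, 14}


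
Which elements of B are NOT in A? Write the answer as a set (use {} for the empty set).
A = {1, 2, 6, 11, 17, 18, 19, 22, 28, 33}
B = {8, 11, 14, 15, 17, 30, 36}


Set A = {1, 2, 6, 11, 17, 18, 19, 22, 28, 33}
Set B = {8, 11, 14, 15, 17, 30, 36}
Check each element of B against A:
8 ∉ A (include), 11 ∈ A, 14 ∉ A (include), 15 ∉ A (include), 17 ∈ A, 30 ∉ A (include), 36 ∉ A (include)
Elements of B not in A: {8, 14, 15, 30, 36}

{8, 14, 15, 30, 36}


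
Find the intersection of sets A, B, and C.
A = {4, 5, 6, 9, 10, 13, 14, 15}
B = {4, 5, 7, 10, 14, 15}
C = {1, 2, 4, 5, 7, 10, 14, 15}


Set A = {4, 5, 6, 9, 10, 13, 14, 15}
Set B = {4, 5, 7, 10, 14, 15}
Set C = {1, 2, 4, 5, 7, 10, 14, 15}
First, A ∩ B = {4, 5, 10, 14, 15}
Then, (A ∩ B) ∩ C = {4, 5, 10, 14, 15}

{4, 5, 10, 14, 15}


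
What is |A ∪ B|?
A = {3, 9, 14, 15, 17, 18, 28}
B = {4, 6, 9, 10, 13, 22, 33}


Set A = {3, 9, 14, 15, 17, 18, 28}, |A| = 7
Set B = {4, 6, 9, 10, 13, 22, 33}, |B| = 7
A ∩ B = {9}, |A ∩ B| = 1
|A ∪ B| = |A| + |B| - |A ∩ B| = 7 + 7 - 1 = 13

13


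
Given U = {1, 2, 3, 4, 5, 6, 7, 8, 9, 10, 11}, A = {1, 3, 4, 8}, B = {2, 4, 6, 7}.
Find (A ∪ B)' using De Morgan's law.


U = {1, 2, 3, 4, 5, 6, 7, 8, 9, 10, 11}
A = {1, 3, 4, 8}, B = {2, 4, 6, 7}
A ∪ B = {1, 2, 3, 4, 6, 7, 8}
(A ∪ B)' = U \ (A ∪ B) = {5, 9, 10, 11}
Verification via A' ∩ B': A' = {2, 5, 6, 7, 9, 10, 11}, B' = {1, 3, 5, 8, 9, 10, 11}
A' ∩ B' = {5, 9, 10, 11} ✓

{5, 9, 10, 11}


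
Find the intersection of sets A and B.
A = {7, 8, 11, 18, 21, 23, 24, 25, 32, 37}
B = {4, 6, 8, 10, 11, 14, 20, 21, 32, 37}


Set A = {7, 8, 11, 18, 21, 23, 24, 25, 32, 37}
Set B = {4, 6, 8, 10, 11, 14, 20, 21, 32, 37}
A ∩ B includes only elements in both sets.
Check each element of A against B:
7 ✗, 8 ✓, 11 ✓, 18 ✗, 21 ✓, 23 ✗, 24 ✗, 25 ✗, 32 ✓, 37 ✓
A ∩ B = {8, 11, 21, 32, 37}

{8, 11, 21, 32, 37}


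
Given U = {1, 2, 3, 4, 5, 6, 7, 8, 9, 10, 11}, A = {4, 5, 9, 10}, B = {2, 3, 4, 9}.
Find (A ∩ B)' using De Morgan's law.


U = {1, 2, 3, 4, 5, 6, 7, 8, 9, 10, 11}
A = {4, 5, 9, 10}, B = {2, 3, 4, 9}
A ∩ B = {4, 9}
(A ∩ B)' = U \ (A ∩ B) = {1, 2, 3, 5, 6, 7, 8, 10, 11}
Verification via A' ∪ B': A' = {1, 2, 3, 6, 7, 8, 11}, B' = {1, 5, 6, 7, 8, 10, 11}
A' ∪ B' = {1, 2, 3, 5, 6, 7, 8, 10, 11} ✓

{1, 2, 3, 5, 6, 7, 8, 10, 11}


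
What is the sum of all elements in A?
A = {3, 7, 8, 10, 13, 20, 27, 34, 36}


Set A = {3, 7, 8, 10, 13, 20, 27, 34, 36}
Sum = 3 + 7 + 8 + 10 + 13 + 20 + 27 + 34 + 36 = 158

158


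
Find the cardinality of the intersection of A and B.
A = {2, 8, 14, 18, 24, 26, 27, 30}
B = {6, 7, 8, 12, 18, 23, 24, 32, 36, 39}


Set A = {2, 8, 14, 18, 24, 26, 27, 30}
Set B = {6, 7, 8, 12, 18, 23, 24, 32, 36, 39}
A ∩ B = {8, 18, 24}
|A ∩ B| = 3

3


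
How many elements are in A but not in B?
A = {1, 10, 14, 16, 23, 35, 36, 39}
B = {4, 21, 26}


Set A = {1, 10, 14, 16, 23, 35, 36, 39}
Set B = {4, 21, 26}
A \ B = {1, 10, 14, 16, 23, 35, 36, 39}
|A \ B| = 8

8


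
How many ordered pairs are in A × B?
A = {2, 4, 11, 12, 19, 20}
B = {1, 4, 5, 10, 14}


Set A = {2, 4, 11, 12, 19, 20} has 6 elements.
Set B = {1, 4, 5, 10, 14} has 5 elements.
|A × B| = |A| × |B| = 6 × 5 = 30

30


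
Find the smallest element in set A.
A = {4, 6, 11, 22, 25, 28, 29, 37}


Set A = {4, 6, 11, 22, 25, 28, 29, 37}
Elements in ascending order: 4, 6, 11, 22, 25, 28, 29, 37
The smallest element is 4.

4


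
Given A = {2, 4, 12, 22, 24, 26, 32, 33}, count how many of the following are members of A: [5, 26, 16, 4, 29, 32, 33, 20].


Set A = {2, 4, 12, 22, 24, 26, 32, 33}
Candidates: [5, 26, 16, 4, 29, 32, 33, 20]
Check each candidate:
5 ∉ A, 26 ∈ A, 16 ∉ A, 4 ∈ A, 29 ∉ A, 32 ∈ A, 33 ∈ A, 20 ∉ A
Count of candidates in A: 4

4


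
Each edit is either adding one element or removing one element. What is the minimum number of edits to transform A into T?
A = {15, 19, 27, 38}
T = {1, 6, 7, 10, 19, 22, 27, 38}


Set A = {15, 19, 27, 38}
Set T = {1, 6, 7, 10, 19, 22, 27, 38}
Elements to remove from A (in A, not in T): {15} → 1 removals
Elements to add to A (in T, not in A): {1, 6, 7, 10, 22} → 5 additions
Total edits = 1 + 5 = 6

6


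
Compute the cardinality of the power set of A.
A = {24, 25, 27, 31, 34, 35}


Set A = {24, 25, 27, 31, 34, 35}
|A| = 6
The power set P(A) contains all subsets of A.
|P(A)| = 2^|A| = 2^6 = 64

64


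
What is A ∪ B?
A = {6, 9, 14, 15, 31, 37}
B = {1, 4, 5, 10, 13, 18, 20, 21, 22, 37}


Set A = {6, 9, 14, 15, 31, 37}
Set B = {1, 4, 5, 10, 13, 18, 20, 21, 22, 37}
A ∪ B includes all elements in either set.
Elements from A: {6, 9, 14, 15, 31, 37}
Elements from B not already included: {1, 4, 5, 10, 13, 18, 20, 21, 22}
A ∪ B = {1, 4, 5, 6, 9, 10, 13, 14, 15, 18, 20, 21, 22, 31, 37}

{1, 4, 5, 6, 9, 10, 13, 14, 15, 18, 20, 21, 22, 31, 37}


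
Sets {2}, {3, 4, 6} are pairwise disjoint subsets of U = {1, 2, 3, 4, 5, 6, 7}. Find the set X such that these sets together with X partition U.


U = {1, 2, 3, 4, 5, 6, 7}
Shown blocks: {2}, {3, 4, 6}
A partition's blocks are pairwise disjoint and cover U, so the missing block = U \ (union of shown blocks).
Union of shown blocks: {2, 3, 4, 6}
Missing block = U \ (union) = {1, 5, 7}

{1, 5, 7}


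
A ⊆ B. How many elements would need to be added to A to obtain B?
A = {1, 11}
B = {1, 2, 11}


Set A = {1, 11}, |A| = 2
Set B = {1, 2, 11}, |B| = 3
Since A ⊆ B: B \ A = {2}
|B| - |A| = 3 - 2 = 1

1


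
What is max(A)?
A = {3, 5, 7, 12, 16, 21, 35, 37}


Set A = {3, 5, 7, 12, 16, 21, 35, 37}
Elements in ascending order: 3, 5, 7, 12, 16, 21, 35, 37
The largest element is 37.

37


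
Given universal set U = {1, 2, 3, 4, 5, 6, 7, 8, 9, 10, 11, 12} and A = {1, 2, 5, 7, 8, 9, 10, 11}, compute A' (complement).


Universal set U = {1, 2, 3, 4, 5, 6, 7, 8, 9, 10, 11, 12}
Set A = {1, 2, 5, 7, 8, 9, 10, 11}
A' = U \ A = elements in U but not in A
Checking each element of U:
1 (in A, exclude), 2 (in A, exclude), 3 (not in A, include), 4 (not in A, include), 5 (in A, exclude), 6 (not in A, include), 7 (in A, exclude), 8 (in A, exclude), 9 (in A, exclude), 10 (in A, exclude), 11 (in A, exclude), 12 (not in A, include)
A' = {3, 4, 6, 12}

{3, 4, 6, 12}


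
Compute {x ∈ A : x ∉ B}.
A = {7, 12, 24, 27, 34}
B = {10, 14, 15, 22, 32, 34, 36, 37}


Set A = {7, 12, 24, 27, 34}
Set B = {10, 14, 15, 22, 32, 34, 36, 37}
Check each element of A against B:
7 ∉ B (include), 12 ∉ B (include), 24 ∉ B (include), 27 ∉ B (include), 34 ∈ B
Elements of A not in B: {7, 12, 24, 27}

{7, 12, 24, 27}


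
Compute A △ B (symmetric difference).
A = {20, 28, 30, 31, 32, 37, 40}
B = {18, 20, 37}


Set A = {20, 28, 30, 31, 32, 37, 40}
Set B = {18, 20, 37}
A △ B = (A \ B) ∪ (B \ A)
Elements in A but not B: {28, 30, 31, 32, 40}
Elements in B but not A: {18}
A △ B = {18, 28, 30, 31, 32, 40}

{18, 28, 30, 31, 32, 40}


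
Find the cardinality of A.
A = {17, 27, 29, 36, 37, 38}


Set A = {17, 27, 29, 36, 37, 38}
Listing elements: 17, 27, 29, 36, 37, 38
Counting: 6 elements
|A| = 6

6


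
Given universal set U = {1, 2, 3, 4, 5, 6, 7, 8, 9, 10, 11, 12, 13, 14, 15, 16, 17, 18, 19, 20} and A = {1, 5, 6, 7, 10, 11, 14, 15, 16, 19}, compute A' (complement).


Universal set U = {1, 2, 3, 4, 5, 6, 7, 8, 9, 10, 11, 12, 13, 14, 15, 16, 17, 18, 19, 20}
Set A = {1, 5, 6, 7, 10, 11, 14, 15, 16, 19}
A' = U \ A = elements in U but not in A
Checking each element of U:
1 (in A, exclude), 2 (not in A, include), 3 (not in A, include), 4 (not in A, include), 5 (in A, exclude), 6 (in A, exclude), 7 (in A, exclude), 8 (not in A, include), 9 (not in A, include), 10 (in A, exclude), 11 (in A, exclude), 12 (not in A, include), 13 (not in A, include), 14 (in A, exclude), 15 (in A, exclude), 16 (in A, exclude), 17 (not in A, include), 18 (not in A, include), 19 (in A, exclude), 20 (not in A, include)
A' = {2, 3, 4, 8, 9, 12, 13, 17, 18, 20}

{2, 3, 4, 8, 9, 12, 13, 17, 18, 20}


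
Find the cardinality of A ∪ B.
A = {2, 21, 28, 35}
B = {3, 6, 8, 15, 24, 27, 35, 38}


Set A = {2, 21, 28, 35}, |A| = 4
Set B = {3, 6, 8, 15, 24, 27, 35, 38}, |B| = 8
A ∩ B = {35}, |A ∩ B| = 1
|A ∪ B| = |A| + |B| - |A ∩ B| = 4 + 8 - 1 = 11

11


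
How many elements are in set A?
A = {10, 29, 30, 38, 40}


Set A = {10, 29, 30, 38, 40}
Listing elements: 10, 29, 30, 38, 40
Counting: 5 elements
|A| = 5

5


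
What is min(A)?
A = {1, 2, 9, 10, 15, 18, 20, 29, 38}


Set A = {1, 2, 9, 10, 15, 18, 20, 29, 38}
Elements in ascending order: 1, 2, 9, 10, 15, 18, 20, 29, 38
The smallest element is 1.

1


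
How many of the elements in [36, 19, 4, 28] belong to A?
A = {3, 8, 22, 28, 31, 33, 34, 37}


Set A = {3, 8, 22, 28, 31, 33, 34, 37}
Candidates: [36, 19, 4, 28]
Check each candidate:
36 ∉ A, 19 ∉ A, 4 ∉ A, 28 ∈ A
Count of candidates in A: 1

1


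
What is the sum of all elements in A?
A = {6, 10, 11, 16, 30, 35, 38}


Set A = {6, 10, 11, 16, 30, 35, 38}
Sum = 6 + 10 + 11 + 16 + 30 + 35 + 38 = 146

146


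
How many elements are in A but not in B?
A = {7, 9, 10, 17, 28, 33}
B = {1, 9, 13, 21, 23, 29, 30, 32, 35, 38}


Set A = {7, 9, 10, 17, 28, 33}
Set B = {1, 9, 13, 21, 23, 29, 30, 32, 35, 38}
A \ B = {7, 10, 17, 28, 33}
|A \ B| = 5

5


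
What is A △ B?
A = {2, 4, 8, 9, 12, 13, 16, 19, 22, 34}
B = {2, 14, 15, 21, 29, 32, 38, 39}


Set A = {2, 4, 8, 9, 12, 13, 16, 19, 22, 34}
Set B = {2, 14, 15, 21, 29, 32, 38, 39}
A △ B = (A \ B) ∪ (B \ A)
Elements in A but not B: {4, 8, 9, 12, 13, 16, 19, 22, 34}
Elements in B but not A: {14, 15, 21, 29, 32, 38, 39}
A △ B = {4, 8, 9, 12, 13, 14, 15, 16, 19, 21, 22, 29, 32, 34, 38, 39}

{4, 8, 9, 12, 13, 14, 15, 16, 19, 21, 22, 29, 32, 34, 38, 39}


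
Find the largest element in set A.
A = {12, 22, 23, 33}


Set A = {12, 22, 23, 33}
Elements in ascending order: 12, 22, 23, 33
The largest element is 33.

33


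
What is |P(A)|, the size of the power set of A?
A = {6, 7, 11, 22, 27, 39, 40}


Set A = {6, 7, 11, 22, 27, 39, 40}
|A| = 7
The power set P(A) contains all subsets of A.
|P(A)| = 2^|A| = 2^7 = 128

128


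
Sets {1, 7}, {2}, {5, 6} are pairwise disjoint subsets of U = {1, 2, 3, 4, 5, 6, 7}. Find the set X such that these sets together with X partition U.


U = {1, 2, 3, 4, 5, 6, 7}
Shown blocks: {1, 7}, {2}, {5, 6}
A partition's blocks are pairwise disjoint and cover U, so the missing block = U \ (union of shown blocks).
Union of shown blocks: {1, 2, 5, 6, 7}
Missing block = U \ (union) = {3, 4}

{3, 4}


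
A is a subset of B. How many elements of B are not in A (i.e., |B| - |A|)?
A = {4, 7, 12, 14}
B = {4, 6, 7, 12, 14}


Set A = {4, 7, 12, 14}, |A| = 4
Set B = {4, 6, 7, 12, 14}, |B| = 5
Since A ⊆ B: B \ A = {6}
|B| - |A| = 5 - 4 = 1

1


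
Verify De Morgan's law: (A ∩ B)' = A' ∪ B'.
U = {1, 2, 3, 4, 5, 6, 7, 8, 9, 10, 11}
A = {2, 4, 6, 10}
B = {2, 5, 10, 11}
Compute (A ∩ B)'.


U = {1, 2, 3, 4, 5, 6, 7, 8, 9, 10, 11}
A = {2, 4, 6, 10}, B = {2, 5, 10, 11}
A ∩ B = {2, 10}
(A ∩ B)' = U \ (A ∩ B) = {1, 3, 4, 5, 6, 7, 8, 9, 11}
Verification via A' ∪ B': A' = {1, 3, 5, 7, 8, 9, 11}, B' = {1, 3, 4, 6, 7, 8, 9}
A' ∪ B' = {1, 3, 4, 5, 6, 7, 8, 9, 11} ✓

{1, 3, 4, 5, 6, 7, 8, 9, 11}


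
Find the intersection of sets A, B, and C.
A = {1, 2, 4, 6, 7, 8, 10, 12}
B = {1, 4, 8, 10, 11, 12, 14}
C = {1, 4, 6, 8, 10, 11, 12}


Set A = {1, 2, 4, 6, 7, 8, 10, 12}
Set B = {1, 4, 8, 10, 11, 12, 14}
Set C = {1, 4, 6, 8, 10, 11, 12}
First, A ∩ B = {1, 4, 8, 10, 12}
Then, (A ∩ B) ∩ C = {1, 4, 8, 10, 12}

{1, 4, 8, 10, 12}


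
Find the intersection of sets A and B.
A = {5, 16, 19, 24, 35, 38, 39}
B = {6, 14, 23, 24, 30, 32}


Set A = {5, 16, 19, 24, 35, 38, 39}
Set B = {6, 14, 23, 24, 30, 32}
A ∩ B includes only elements in both sets.
Check each element of A against B:
5 ✗, 16 ✗, 19 ✗, 24 ✓, 35 ✗, 38 ✗, 39 ✗
A ∩ B = {24}

{24}


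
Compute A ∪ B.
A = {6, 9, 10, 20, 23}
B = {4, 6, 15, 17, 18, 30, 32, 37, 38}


Set A = {6, 9, 10, 20, 23}
Set B = {4, 6, 15, 17, 18, 30, 32, 37, 38}
A ∪ B includes all elements in either set.
Elements from A: {6, 9, 10, 20, 23}
Elements from B not already included: {4, 15, 17, 18, 30, 32, 37, 38}
A ∪ B = {4, 6, 9, 10, 15, 17, 18, 20, 23, 30, 32, 37, 38}

{4, 6, 9, 10, 15, 17, 18, 20, 23, 30, 32, 37, 38}


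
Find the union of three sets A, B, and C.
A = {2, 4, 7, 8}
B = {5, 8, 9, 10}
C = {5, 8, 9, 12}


Set A = {2, 4, 7, 8}
Set B = {5, 8, 9, 10}
Set C = {5, 8, 9, 12}
First, A ∪ B = {2, 4, 5, 7, 8, 9, 10}
Then, (A ∪ B) ∪ C = {2, 4, 5, 7, 8, 9, 10, 12}

{2, 4, 5, 7, 8, 9, 10, 12}


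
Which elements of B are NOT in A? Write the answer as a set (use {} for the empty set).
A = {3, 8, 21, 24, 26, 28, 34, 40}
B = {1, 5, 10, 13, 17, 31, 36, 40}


Set A = {3, 8, 21, 24, 26, 28, 34, 40}
Set B = {1, 5, 10, 13, 17, 31, 36, 40}
Check each element of B against A:
1 ∉ A (include), 5 ∉ A (include), 10 ∉ A (include), 13 ∉ A (include), 17 ∉ A (include), 31 ∉ A (include), 36 ∉ A (include), 40 ∈ A
Elements of B not in A: {1, 5, 10, 13, 17, 31, 36}

{1, 5, 10, 13, 17, 31, 36}


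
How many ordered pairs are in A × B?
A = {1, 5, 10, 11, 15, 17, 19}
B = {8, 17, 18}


Set A = {1, 5, 10, 11, 15, 17, 19} has 7 elements.
Set B = {8, 17, 18} has 3 elements.
|A × B| = |A| × |B| = 7 × 3 = 21

21


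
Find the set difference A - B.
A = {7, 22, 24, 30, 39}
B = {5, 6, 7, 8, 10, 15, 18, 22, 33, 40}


Set A = {7, 22, 24, 30, 39}
Set B = {5, 6, 7, 8, 10, 15, 18, 22, 33, 40}
A \ B includes elements in A that are not in B.
Check each element of A:
7 (in B, remove), 22 (in B, remove), 24 (not in B, keep), 30 (not in B, keep), 39 (not in B, keep)
A \ B = {24, 30, 39}

{24, 30, 39}


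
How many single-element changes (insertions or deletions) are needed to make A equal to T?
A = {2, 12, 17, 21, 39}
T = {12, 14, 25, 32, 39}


Set A = {2, 12, 17, 21, 39}
Set T = {12, 14, 25, 32, 39}
Elements to remove from A (in A, not in T): {2, 17, 21} → 3 removals
Elements to add to A (in T, not in A): {14, 25, 32} → 3 additions
Total edits = 3 + 3 = 6

6


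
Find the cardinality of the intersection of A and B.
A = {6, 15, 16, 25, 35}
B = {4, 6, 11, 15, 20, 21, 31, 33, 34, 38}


Set A = {6, 15, 16, 25, 35}
Set B = {4, 6, 11, 15, 20, 21, 31, 33, 34, 38}
A ∩ B = {6, 15}
|A ∩ B| = 2

2


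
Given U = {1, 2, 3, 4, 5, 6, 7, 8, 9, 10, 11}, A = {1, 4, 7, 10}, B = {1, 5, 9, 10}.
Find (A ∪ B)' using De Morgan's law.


U = {1, 2, 3, 4, 5, 6, 7, 8, 9, 10, 11}
A = {1, 4, 7, 10}, B = {1, 5, 9, 10}
A ∪ B = {1, 4, 5, 7, 9, 10}
(A ∪ B)' = U \ (A ∪ B) = {2, 3, 6, 8, 11}
Verification via A' ∩ B': A' = {2, 3, 5, 6, 8, 9, 11}, B' = {2, 3, 4, 6, 7, 8, 11}
A' ∩ B' = {2, 3, 6, 8, 11} ✓

{2, 3, 6, 8, 11}


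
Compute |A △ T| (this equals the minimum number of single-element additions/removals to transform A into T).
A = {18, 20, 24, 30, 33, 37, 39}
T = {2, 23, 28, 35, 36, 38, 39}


Set A = {18, 20, 24, 30, 33, 37, 39}
Set T = {2, 23, 28, 35, 36, 38, 39}
Elements to remove from A (in A, not in T): {18, 20, 24, 30, 33, 37} → 6 removals
Elements to add to A (in T, not in A): {2, 23, 28, 35, 36, 38} → 6 additions
Total edits = 6 + 6 = 12

12


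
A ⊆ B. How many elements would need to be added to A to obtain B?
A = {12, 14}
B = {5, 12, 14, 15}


Set A = {12, 14}, |A| = 2
Set B = {5, 12, 14, 15}, |B| = 4
Since A ⊆ B: B \ A = {5, 15}
|B| - |A| = 4 - 2 = 2

2


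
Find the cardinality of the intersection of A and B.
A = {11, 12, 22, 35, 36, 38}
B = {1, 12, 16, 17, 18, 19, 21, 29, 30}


Set A = {11, 12, 22, 35, 36, 38}
Set B = {1, 12, 16, 17, 18, 19, 21, 29, 30}
A ∩ B = {12}
|A ∩ B| = 1

1


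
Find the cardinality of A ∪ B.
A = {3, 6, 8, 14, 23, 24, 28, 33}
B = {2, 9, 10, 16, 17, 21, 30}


Set A = {3, 6, 8, 14, 23, 24, 28, 33}, |A| = 8
Set B = {2, 9, 10, 16, 17, 21, 30}, |B| = 7
A ∩ B = {}, |A ∩ B| = 0
|A ∪ B| = |A| + |B| - |A ∩ B| = 8 + 7 - 0 = 15

15


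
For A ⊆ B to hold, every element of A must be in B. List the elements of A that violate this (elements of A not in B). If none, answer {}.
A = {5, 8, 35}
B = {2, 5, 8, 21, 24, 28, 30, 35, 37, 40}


Set A = {5, 8, 35}
Set B = {2, 5, 8, 21, 24, 28, 30, 35, 37, 40}
Check each element of A against B:
5 ∈ B, 8 ∈ B, 35 ∈ B
Elements of A not in B: {}

{}


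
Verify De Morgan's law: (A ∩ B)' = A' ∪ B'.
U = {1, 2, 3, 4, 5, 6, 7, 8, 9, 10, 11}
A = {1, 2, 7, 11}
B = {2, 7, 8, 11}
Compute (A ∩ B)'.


U = {1, 2, 3, 4, 5, 6, 7, 8, 9, 10, 11}
A = {1, 2, 7, 11}, B = {2, 7, 8, 11}
A ∩ B = {2, 7, 11}
(A ∩ B)' = U \ (A ∩ B) = {1, 3, 4, 5, 6, 8, 9, 10}
Verification via A' ∪ B': A' = {3, 4, 5, 6, 8, 9, 10}, B' = {1, 3, 4, 5, 6, 9, 10}
A' ∪ B' = {1, 3, 4, 5, 6, 8, 9, 10} ✓

{1, 3, 4, 5, 6, 8, 9, 10}


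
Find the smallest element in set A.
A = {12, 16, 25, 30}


Set A = {12, 16, 25, 30}
Elements in ascending order: 12, 16, 25, 30
The smallest element is 12.

12


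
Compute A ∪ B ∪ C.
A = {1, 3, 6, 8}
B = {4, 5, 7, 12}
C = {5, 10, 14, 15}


Set A = {1, 3, 6, 8}
Set B = {4, 5, 7, 12}
Set C = {5, 10, 14, 15}
First, A ∪ B = {1, 3, 4, 5, 6, 7, 8, 12}
Then, (A ∪ B) ∪ C = {1, 3, 4, 5, 6, 7, 8, 10, 12, 14, 15}

{1, 3, 4, 5, 6, 7, 8, 10, 12, 14, 15}


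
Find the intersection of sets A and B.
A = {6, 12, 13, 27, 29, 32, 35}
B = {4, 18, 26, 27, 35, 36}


Set A = {6, 12, 13, 27, 29, 32, 35}
Set B = {4, 18, 26, 27, 35, 36}
A ∩ B includes only elements in both sets.
Check each element of A against B:
6 ✗, 12 ✗, 13 ✗, 27 ✓, 29 ✗, 32 ✗, 35 ✓
A ∩ B = {27, 35}

{27, 35}


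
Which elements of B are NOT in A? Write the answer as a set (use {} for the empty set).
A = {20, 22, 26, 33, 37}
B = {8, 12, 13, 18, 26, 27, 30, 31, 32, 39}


Set A = {20, 22, 26, 33, 37}
Set B = {8, 12, 13, 18, 26, 27, 30, 31, 32, 39}
Check each element of B against A:
8 ∉ A (include), 12 ∉ A (include), 13 ∉ A (include), 18 ∉ A (include), 26 ∈ A, 27 ∉ A (include), 30 ∉ A (include), 31 ∉ A (include), 32 ∉ A (include), 39 ∉ A (include)
Elements of B not in A: {8, 12, 13, 18, 27, 30, 31, 32, 39}

{8, 12, 13, 18, 27, 30, 31, 32, 39}


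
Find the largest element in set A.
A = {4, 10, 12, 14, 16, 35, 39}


Set A = {4, 10, 12, 14, 16, 35, 39}
Elements in ascending order: 4, 10, 12, 14, 16, 35, 39
The largest element is 39.

39


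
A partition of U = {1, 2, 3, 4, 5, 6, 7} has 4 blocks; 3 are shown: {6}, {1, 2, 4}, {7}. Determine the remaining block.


U = {1, 2, 3, 4, 5, 6, 7}
Shown blocks: {6}, {1, 2, 4}, {7}
A partition's blocks are pairwise disjoint and cover U, so the missing block = U \ (union of shown blocks).
Union of shown blocks: {1, 2, 4, 6, 7}
Missing block = U \ (union) = {3, 5}

{3, 5}


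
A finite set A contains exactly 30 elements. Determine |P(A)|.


The set has 30 elements.
The power set contains all possible subsets.
|P(A)| = 2^|A| = 2^30 = 1073741824

1073741824


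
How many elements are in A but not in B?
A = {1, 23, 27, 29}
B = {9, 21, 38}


Set A = {1, 23, 27, 29}
Set B = {9, 21, 38}
A \ B = {1, 23, 27, 29}
|A \ B| = 4

4


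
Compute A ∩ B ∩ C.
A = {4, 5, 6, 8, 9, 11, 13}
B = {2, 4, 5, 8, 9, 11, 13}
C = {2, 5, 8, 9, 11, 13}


Set A = {4, 5, 6, 8, 9, 11, 13}
Set B = {2, 4, 5, 8, 9, 11, 13}
Set C = {2, 5, 8, 9, 11, 13}
First, A ∩ B = {4, 5, 8, 9, 11, 13}
Then, (A ∩ B) ∩ C = {5, 8, 9, 11, 13}

{5, 8, 9, 11, 13}


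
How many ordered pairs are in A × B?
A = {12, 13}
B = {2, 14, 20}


Set A = {12, 13} has 2 elements.
Set B = {2, 14, 20} has 3 elements.
|A × B| = |A| × |B| = 2 × 3 = 6

6


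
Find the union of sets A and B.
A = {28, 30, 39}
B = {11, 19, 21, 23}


Set A = {28, 30, 39}
Set B = {11, 19, 21, 23}
A ∪ B includes all elements in either set.
Elements from A: {28, 30, 39}
Elements from B not already included: {11, 19, 21, 23}
A ∪ B = {11, 19, 21, 23, 28, 30, 39}

{11, 19, 21, 23, 28, 30, 39}


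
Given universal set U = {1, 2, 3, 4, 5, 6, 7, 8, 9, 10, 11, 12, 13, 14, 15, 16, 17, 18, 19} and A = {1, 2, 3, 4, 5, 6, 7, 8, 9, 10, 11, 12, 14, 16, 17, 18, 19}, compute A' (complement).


Universal set U = {1, 2, 3, 4, 5, 6, 7, 8, 9, 10, 11, 12, 13, 14, 15, 16, 17, 18, 19}
Set A = {1, 2, 3, 4, 5, 6, 7, 8, 9, 10, 11, 12, 14, 16, 17, 18, 19}
A' = U \ A = elements in U but not in A
Checking each element of U:
1 (in A, exclude), 2 (in A, exclude), 3 (in A, exclude), 4 (in A, exclude), 5 (in A, exclude), 6 (in A, exclude), 7 (in A, exclude), 8 (in A, exclude), 9 (in A, exclude), 10 (in A, exclude), 11 (in A, exclude), 12 (in A, exclude), 13 (not in A, include), 14 (in A, exclude), 15 (not in A, include), 16 (in A, exclude), 17 (in A, exclude), 18 (in A, exclude), 19 (in A, exclude)
A' = {13, 15}

{13, 15}


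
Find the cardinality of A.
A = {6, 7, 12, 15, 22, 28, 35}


Set A = {6, 7, 12, 15, 22, 28, 35}
Listing elements: 6, 7, 12, 15, 22, 28, 35
Counting: 7 elements
|A| = 7

7


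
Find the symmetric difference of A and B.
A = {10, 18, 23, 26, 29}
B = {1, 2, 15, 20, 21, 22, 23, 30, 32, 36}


Set A = {10, 18, 23, 26, 29}
Set B = {1, 2, 15, 20, 21, 22, 23, 30, 32, 36}
A △ B = (A \ B) ∪ (B \ A)
Elements in A but not B: {10, 18, 26, 29}
Elements in B but not A: {1, 2, 15, 20, 21, 22, 30, 32, 36}
A △ B = {1, 2, 10, 15, 18, 20, 21, 22, 26, 29, 30, 32, 36}

{1, 2, 10, 15, 18, 20, 21, 22, 26, 29, 30, 32, 36}


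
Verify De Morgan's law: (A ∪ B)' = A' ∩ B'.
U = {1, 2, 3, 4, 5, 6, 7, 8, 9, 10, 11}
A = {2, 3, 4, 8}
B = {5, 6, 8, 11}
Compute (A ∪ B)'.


U = {1, 2, 3, 4, 5, 6, 7, 8, 9, 10, 11}
A = {2, 3, 4, 8}, B = {5, 6, 8, 11}
A ∪ B = {2, 3, 4, 5, 6, 8, 11}
(A ∪ B)' = U \ (A ∪ B) = {1, 7, 9, 10}
Verification via A' ∩ B': A' = {1, 5, 6, 7, 9, 10, 11}, B' = {1, 2, 3, 4, 7, 9, 10}
A' ∩ B' = {1, 7, 9, 10} ✓

{1, 7, 9, 10}


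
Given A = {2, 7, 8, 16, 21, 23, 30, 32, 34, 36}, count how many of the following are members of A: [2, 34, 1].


Set A = {2, 7, 8, 16, 21, 23, 30, 32, 34, 36}
Candidates: [2, 34, 1]
Check each candidate:
2 ∈ A, 34 ∈ A, 1 ∉ A
Count of candidates in A: 2

2


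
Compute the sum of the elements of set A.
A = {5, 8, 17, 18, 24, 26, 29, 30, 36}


Set A = {5, 8, 17, 18, 24, 26, 29, 30, 36}
Sum = 5 + 8 + 17 + 18 + 24 + 26 + 29 + 30 + 36 = 193

193


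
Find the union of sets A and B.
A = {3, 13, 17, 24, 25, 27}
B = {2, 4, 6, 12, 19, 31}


Set A = {3, 13, 17, 24, 25, 27}
Set B = {2, 4, 6, 12, 19, 31}
A ∪ B includes all elements in either set.
Elements from A: {3, 13, 17, 24, 25, 27}
Elements from B not already included: {2, 4, 6, 12, 19, 31}
A ∪ B = {2, 3, 4, 6, 12, 13, 17, 19, 24, 25, 27, 31}

{2, 3, 4, 6, 12, 13, 17, 19, 24, 25, 27, 31}


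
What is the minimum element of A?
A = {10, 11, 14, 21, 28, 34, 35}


Set A = {10, 11, 14, 21, 28, 34, 35}
Elements in ascending order: 10, 11, 14, 21, 28, 34, 35
The smallest element is 10.

10


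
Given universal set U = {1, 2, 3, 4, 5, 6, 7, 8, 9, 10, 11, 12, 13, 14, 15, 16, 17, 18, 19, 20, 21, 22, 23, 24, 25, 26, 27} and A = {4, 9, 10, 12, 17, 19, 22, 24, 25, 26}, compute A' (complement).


Universal set U = {1, 2, 3, 4, 5, 6, 7, 8, 9, 10, 11, 12, 13, 14, 15, 16, 17, 18, 19, 20, 21, 22, 23, 24, 25, 26, 27}
Set A = {4, 9, 10, 12, 17, 19, 22, 24, 25, 26}
A' = U \ A = elements in U but not in A
Checking each element of U:
1 (not in A, include), 2 (not in A, include), 3 (not in A, include), 4 (in A, exclude), 5 (not in A, include), 6 (not in A, include), 7 (not in A, include), 8 (not in A, include), 9 (in A, exclude), 10 (in A, exclude), 11 (not in A, include), 12 (in A, exclude), 13 (not in A, include), 14 (not in A, include), 15 (not in A, include), 16 (not in A, include), 17 (in A, exclude), 18 (not in A, include), 19 (in A, exclude), 20 (not in A, include), 21 (not in A, include), 22 (in A, exclude), 23 (not in A, include), 24 (in A, exclude), 25 (in A, exclude), 26 (in A, exclude), 27 (not in A, include)
A' = {1, 2, 3, 5, 6, 7, 8, 11, 13, 14, 15, 16, 18, 20, 21, 23, 27}

{1, 2, 3, 5, 6, 7, 8, 11, 13, 14, 15, 16, 18, 20, 21, 23, 27}


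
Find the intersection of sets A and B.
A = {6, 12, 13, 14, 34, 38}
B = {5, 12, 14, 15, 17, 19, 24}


Set A = {6, 12, 13, 14, 34, 38}
Set B = {5, 12, 14, 15, 17, 19, 24}
A ∩ B includes only elements in both sets.
Check each element of A against B:
6 ✗, 12 ✓, 13 ✗, 14 ✓, 34 ✗, 38 ✗
A ∩ B = {12, 14}

{12, 14}


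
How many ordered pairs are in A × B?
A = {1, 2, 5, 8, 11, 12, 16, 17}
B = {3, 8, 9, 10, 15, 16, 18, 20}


Set A = {1, 2, 5, 8, 11, 12, 16, 17} has 8 elements.
Set B = {3, 8, 9, 10, 15, 16, 18, 20} has 8 elements.
|A × B| = |A| × |B| = 8 × 8 = 64

64


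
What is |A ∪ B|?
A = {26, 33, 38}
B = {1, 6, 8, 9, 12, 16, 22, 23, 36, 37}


Set A = {26, 33, 38}, |A| = 3
Set B = {1, 6, 8, 9, 12, 16, 22, 23, 36, 37}, |B| = 10
A ∩ B = {}, |A ∩ B| = 0
|A ∪ B| = |A| + |B| - |A ∩ B| = 3 + 10 - 0 = 13

13


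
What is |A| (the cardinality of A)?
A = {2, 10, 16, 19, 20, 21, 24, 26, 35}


Set A = {2, 10, 16, 19, 20, 21, 24, 26, 35}
Listing elements: 2, 10, 16, 19, 20, 21, 24, 26, 35
Counting: 9 elements
|A| = 9

9


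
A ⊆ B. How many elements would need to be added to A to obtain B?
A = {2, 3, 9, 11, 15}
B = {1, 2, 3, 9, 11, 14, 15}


Set A = {2, 3, 9, 11, 15}, |A| = 5
Set B = {1, 2, 3, 9, 11, 14, 15}, |B| = 7
Since A ⊆ B: B \ A = {1, 14}
|B| - |A| = 7 - 5 = 2

2


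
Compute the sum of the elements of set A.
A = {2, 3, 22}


Set A = {2, 3, 22}
Sum = 2 + 3 + 22 = 27

27


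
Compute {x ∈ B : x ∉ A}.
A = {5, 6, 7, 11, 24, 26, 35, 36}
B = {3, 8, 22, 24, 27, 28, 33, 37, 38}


Set A = {5, 6, 7, 11, 24, 26, 35, 36}
Set B = {3, 8, 22, 24, 27, 28, 33, 37, 38}
Check each element of B against A:
3 ∉ A (include), 8 ∉ A (include), 22 ∉ A (include), 24 ∈ A, 27 ∉ A (include), 28 ∉ A (include), 33 ∉ A (include), 37 ∉ A (include), 38 ∉ A (include)
Elements of B not in A: {3, 8, 22, 27, 28, 33, 37, 38}

{3, 8, 22, 27, 28, 33, 37, 38}


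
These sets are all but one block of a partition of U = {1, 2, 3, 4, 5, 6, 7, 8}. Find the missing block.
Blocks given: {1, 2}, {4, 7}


U = {1, 2, 3, 4, 5, 6, 7, 8}
Shown blocks: {1, 2}, {4, 7}
A partition's blocks are pairwise disjoint and cover U, so the missing block = U \ (union of shown blocks).
Union of shown blocks: {1, 2, 4, 7}
Missing block = U \ (union) = {3, 5, 6, 8}

{3, 5, 6, 8}


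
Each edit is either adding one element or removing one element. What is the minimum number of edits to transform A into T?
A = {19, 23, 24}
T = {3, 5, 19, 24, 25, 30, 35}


Set A = {19, 23, 24}
Set T = {3, 5, 19, 24, 25, 30, 35}
Elements to remove from A (in A, not in T): {23} → 1 removals
Elements to add to A (in T, not in A): {3, 5, 25, 30, 35} → 5 additions
Total edits = 1 + 5 = 6

6


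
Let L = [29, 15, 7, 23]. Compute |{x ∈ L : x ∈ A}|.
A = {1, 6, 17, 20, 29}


Set A = {1, 6, 17, 20, 29}
Candidates: [29, 15, 7, 23]
Check each candidate:
29 ∈ A, 15 ∉ A, 7 ∉ A, 23 ∉ A
Count of candidates in A: 1

1


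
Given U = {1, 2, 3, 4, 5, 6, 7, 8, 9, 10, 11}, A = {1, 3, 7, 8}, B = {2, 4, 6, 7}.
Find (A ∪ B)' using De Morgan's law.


U = {1, 2, 3, 4, 5, 6, 7, 8, 9, 10, 11}
A = {1, 3, 7, 8}, B = {2, 4, 6, 7}
A ∪ B = {1, 2, 3, 4, 6, 7, 8}
(A ∪ B)' = U \ (A ∪ B) = {5, 9, 10, 11}
Verification via A' ∩ B': A' = {2, 4, 5, 6, 9, 10, 11}, B' = {1, 3, 5, 8, 9, 10, 11}
A' ∩ B' = {5, 9, 10, 11} ✓

{5, 9, 10, 11}


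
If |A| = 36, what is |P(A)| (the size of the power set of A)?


The set has 36 elements.
The power set contains all possible subsets.
|P(A)| = 2^|A| = 2^36 = 68719476736

68719476736


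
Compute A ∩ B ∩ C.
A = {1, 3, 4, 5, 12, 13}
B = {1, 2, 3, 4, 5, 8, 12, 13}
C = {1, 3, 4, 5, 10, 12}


Set A = {1, 3, 4, 5, 12, 13}
Set B = {1, 2, 3, 4, 5, 8, 12, 13}
Set C = {1, 3, 4, 5, 10, 12}
First, A ∩ B = {1, 3, 4, 5, 12, 13}
Then, (A ∩ B) ∩ C = {1, 3, 4, 5, 12}

{1, 3, 4, 5, 12}


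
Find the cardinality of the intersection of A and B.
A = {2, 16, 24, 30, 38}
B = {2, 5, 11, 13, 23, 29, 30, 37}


Set A = {2, 16, 24, 30, 38}
Set B = {2, 5, 11, 13, 23, 29, 30, 37}
A ∩ B = {2, 30}
|A ∩ B| = 2

2


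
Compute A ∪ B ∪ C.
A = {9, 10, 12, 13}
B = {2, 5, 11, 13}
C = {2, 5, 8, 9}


Set A = {9, 10, 12, 13}
Set B = {2, 5, 11, 13}
Set C = {2, 5, 8, 9}
First, A ∪ B = {2, 5, 9, 10, 11, 12, 13}
Then, (A ∪ B) ∪ C = {2, 5, 8, 9, 10, 11, 12, 13}

{2, 5, 8, 9, 10, 11, 12, 13}


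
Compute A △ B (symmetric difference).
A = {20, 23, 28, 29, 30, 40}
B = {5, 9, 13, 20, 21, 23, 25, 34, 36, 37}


Set A = {20, 23, 28, 29, 30, 40}
Set B = {5, 9, 13, 20, 21, 23, 25, 34, 36, 37}
A △ B = (A \ B) ∪ (B \ A)
Elements in A but not B: {28, 29, 30, 40}
Elements in B but not A: {5, 9, 13, 21, 25, 34, 36, 37}
A △ B = {5, 9, 13, 21, 25, 28, 29, 30, 34, 36, 37, 40}

{5, 9, 13, 21, 25, 28, 29, 30, 34, 36, 37, 40}


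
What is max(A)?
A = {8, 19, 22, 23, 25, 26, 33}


Set A = {8, 19, 22, 23, 25, 26, 33}
Elements in ascending order: 8, 19, 22, 23, 25, 26, 33
The largest element is 33.

33


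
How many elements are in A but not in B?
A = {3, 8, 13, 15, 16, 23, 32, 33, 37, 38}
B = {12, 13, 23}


Set A = {3, 8, 13, 15, 16, 23, 32, 33, 37, 38}
Set B = {12, 13, 23}
A \ B = {3, 8, 15, 16, 32, 33, 37, 38}
|A \ B| = 8

8


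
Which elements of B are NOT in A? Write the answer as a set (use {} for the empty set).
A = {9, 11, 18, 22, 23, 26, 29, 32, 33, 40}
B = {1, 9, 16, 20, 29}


Set A = {9, 11, 18, 22, 23, 26, 29, 32, 33, 40}
Set B = {1, 9, 16, 20, 29}
Check each element of B against A:
1 ∉ A (include), 9 ∈ A, 16 ∉ A (include), 20 ∉ A (include), 29 ∈ A
Elements of B not in A: {1, 16, 20}

{1, 16, 20}


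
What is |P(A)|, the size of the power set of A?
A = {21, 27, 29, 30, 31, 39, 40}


Set A = {21, 27, 29, 30, 31, 39, 40}
|A| = 7
The power set P(A) contains all subsets of A.
|P(A)| = 2^|A| = 2^7 = 128

128


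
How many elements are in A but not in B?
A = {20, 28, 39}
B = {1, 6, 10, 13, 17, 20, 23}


Set A = {20, 28, 39}
Set B = {1, 6, 10, 13, 17, 20, 23}
A \ B = {28, 39}
|A \ B| = 2

2


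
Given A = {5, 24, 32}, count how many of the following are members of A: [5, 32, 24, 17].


Set A = {5, 24, 32}
Candidates: [5, 32, 24, 17]
Check each candidate:
5 ∈ A, 32 ∈ A, 24 ∈ A, 17 ∉ A
Count of candidates in A: 3

3


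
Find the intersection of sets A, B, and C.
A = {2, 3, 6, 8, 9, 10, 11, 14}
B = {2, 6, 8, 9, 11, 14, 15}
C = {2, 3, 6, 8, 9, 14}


Set A = {2, 3, 6, 8, 9, 10, 11, 14}
Set B = {2, 6, 8, 9, 11, 14, 15}
Set C = {2, 3, 6, 8, 9, 14}
First, A ∩ B = {2, 6, 8, 9, 11, 14}
Then, (A ∩ B) ∩ C = {2, 6, 8, 9, 14}

{2, 6, 8, 9, 14}


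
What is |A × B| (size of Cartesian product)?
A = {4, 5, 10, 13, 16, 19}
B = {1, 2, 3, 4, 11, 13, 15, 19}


Set A = {4, 5, 10, 13, 16, 19} has 6 elements.
Set B = {1, 2, 3, 4, 11, 13, 15, 19} has 8 elements.
|A × B| = |A| × |B| = 6 × 8 = 48

48
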